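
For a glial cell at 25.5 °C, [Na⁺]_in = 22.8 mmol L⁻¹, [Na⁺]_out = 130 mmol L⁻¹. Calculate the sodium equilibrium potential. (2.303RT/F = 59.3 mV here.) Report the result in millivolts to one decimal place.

E = (59.3/z) · log₁₀([Na⁺]_out/[Na⁺]_in) with z = +1.
= (59.3/1) · log₁₀(130/22.8) = 59.30 · log₁₀(5.702)
= 59.30 · (0.7560) = 44.83 mV

44.8 mV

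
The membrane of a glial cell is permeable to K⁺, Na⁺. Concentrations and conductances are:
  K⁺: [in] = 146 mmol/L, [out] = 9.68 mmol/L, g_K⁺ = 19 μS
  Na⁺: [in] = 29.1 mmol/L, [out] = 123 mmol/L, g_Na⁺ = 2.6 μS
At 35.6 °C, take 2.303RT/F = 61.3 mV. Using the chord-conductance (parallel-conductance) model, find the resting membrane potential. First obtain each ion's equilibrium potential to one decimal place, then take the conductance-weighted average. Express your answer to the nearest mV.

E_K⁺ = (61.3/1)·log₁₀(9.68/146) = -72.2 mV
E_Na⁺ = (61.3/1)·log₁₀(123/29.1) = 38.4 mV
Vm = (Σ gᵢEᵢ)/(Σ gᵢ) = (19·-72.2 + 2.6·38.4) / (19 + 2.6)
= -1271.96 / 21.6 = -58.89 mV

-59 mV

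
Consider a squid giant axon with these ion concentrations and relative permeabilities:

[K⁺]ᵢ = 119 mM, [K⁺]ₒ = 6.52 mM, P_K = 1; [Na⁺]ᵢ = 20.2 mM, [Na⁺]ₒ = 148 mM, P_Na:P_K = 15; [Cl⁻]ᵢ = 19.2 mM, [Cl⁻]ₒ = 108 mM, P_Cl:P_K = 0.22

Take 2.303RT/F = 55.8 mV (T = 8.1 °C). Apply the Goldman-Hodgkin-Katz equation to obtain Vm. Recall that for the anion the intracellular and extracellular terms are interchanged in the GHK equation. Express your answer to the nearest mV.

Vm = 55.8 · log₁₀[(Σ P·[cation]ₒ + Σ P·[anion]ᵢ) / (Σ P·[cation]ᵢ + Σ P·[anion]ₒ)]
Numerator = 1×6.52 + 15×148 + 0.22×19.2 = 2231
Denominator = 1×119 + 15×20.2 + 0.22×108 = 445.8
Vm = 55.8 · log₁₀(5.0044) = 55.8 × (0.6993) = 39.02 mV

39 mV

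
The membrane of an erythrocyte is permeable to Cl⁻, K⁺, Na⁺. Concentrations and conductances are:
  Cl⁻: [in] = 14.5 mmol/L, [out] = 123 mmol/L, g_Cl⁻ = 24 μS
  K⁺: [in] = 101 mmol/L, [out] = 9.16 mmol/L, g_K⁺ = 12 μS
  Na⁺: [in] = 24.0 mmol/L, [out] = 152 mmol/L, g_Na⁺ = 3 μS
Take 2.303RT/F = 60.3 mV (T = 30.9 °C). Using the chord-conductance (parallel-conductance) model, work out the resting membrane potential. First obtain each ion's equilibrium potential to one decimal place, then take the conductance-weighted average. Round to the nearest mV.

-50 mV

E_Cl⁻ = (60.3/-1)·log₁₀(123/14.5) = -56.0 mV
E_K⁺ = (60.3/1)·log₁₀(9.16/101) = -62.9 mV
E_Na⁺ = (60.3/1)·log₁₀(152/24.0) = 48.3 mV
Vm = (Σ gᵢEᵢ)/(Σ gᵢ) = (24·-56.0 + 12·-62.9 + 3·48.3) / (24 + 12 + 3)
= -1953.90 / 39 = -50.10 mV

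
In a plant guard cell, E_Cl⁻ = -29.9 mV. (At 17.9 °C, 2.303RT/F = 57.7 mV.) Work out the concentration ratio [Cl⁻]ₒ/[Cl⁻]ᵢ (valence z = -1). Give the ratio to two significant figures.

log₁₀([out]/[in]) = E·z/(57.7) = -29.9 × -1 / 57.7 = 0.5182
[out]/[in] = 10^(0.5182) = 3.298

3.3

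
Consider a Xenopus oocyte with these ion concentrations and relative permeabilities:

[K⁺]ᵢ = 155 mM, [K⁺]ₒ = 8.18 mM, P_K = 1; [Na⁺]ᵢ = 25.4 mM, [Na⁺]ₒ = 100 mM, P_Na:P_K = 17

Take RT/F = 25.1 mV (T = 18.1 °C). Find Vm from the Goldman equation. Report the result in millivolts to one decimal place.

26.8 mV

Vm = 25.1 · ln[(Σ P·[cation]ₒ + Σ P·[anion]ᵢ) / (Σ P·[cation]ᵢ + Σ P·[anion]ₒ)]
Numerator = 1×8.18 + 17×100 = 1708
Denominator = 1×155 + 17×25.4 = 586.8
Vm = 25.1 · ln(2.911) = 25.1 × (1.0685) = 26.82 mV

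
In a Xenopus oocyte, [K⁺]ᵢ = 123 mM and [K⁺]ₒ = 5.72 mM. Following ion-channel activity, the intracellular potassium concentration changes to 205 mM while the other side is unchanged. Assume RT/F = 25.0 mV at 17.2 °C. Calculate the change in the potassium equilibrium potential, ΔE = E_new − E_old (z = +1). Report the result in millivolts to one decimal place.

-12.8 mV

E_old = (25.0/1)·ln(5.72/123) = -76.71 mV
E_new = (25.0/1)·ln(5.72/205) = -89.48 mV
ΔE = -89.48 − (-76.71) = -12.77 mV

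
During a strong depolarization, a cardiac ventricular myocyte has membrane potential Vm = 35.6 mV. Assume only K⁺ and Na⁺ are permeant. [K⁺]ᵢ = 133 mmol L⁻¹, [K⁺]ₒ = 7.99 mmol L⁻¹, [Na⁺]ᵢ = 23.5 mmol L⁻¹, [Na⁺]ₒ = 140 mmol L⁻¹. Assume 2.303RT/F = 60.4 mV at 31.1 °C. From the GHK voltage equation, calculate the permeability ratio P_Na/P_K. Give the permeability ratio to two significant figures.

Let α = P_Na/P_K. GHK: Vm = 60.4·log₁₀[(Kₒ + α·Naₒ)/(Kᵢ + α·Naᵢ)].
10^(Vm/60.4) = 10^(35.6/60.4) = 3.8851
So 3.8851·(Kᵢ + α·Naᵢ) = Kₒ + α·Naₒ → α = (3.8851·133.0 − 7.99) / (140.0 − 3.8851·23.5)
α = (516.7 − 7.99) / (140.0 − 91.3) = 508.7/48.7 = 10.45

10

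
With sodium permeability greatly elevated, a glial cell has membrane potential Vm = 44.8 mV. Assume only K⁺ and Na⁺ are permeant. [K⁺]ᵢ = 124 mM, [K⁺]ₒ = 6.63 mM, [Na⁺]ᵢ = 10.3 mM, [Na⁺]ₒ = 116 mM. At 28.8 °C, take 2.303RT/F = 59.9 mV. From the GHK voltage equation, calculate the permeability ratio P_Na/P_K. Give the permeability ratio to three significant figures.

11.8

Let α = P_Na/P_K. GHK: Vm = 59.9·log₁₀[(Kₒ + α·Naₒ)/(Kᵢ + α·Naᵢ)].
10^(Vm/59.9) = 10^(44.8/59.9) = 5.5965
So 5.5965·(Kᵢ + α·Naᵢ) = Kₒ + α·Naₒ → α = (5.5965·124.0 − 6.63) / (116.0 − 5.5965·10.3)
α = (694 − 6.63) / (116.0 − 57.64) = 687.3/58.36 = 11.78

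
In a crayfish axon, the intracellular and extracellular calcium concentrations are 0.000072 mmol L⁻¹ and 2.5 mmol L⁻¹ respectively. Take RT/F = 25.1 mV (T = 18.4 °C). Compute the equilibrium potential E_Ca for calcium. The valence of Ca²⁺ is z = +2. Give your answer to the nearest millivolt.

131 mV

E = (25.1/z) · ln([Ca²⁺]_out/[Ca²⁺]_in) with z = +2.
= (25.1/2) · ln(2.5/0.000072) = 12.55 · ln(3.472e+04)
= 12.55 · (10.4551) = 131.21 mV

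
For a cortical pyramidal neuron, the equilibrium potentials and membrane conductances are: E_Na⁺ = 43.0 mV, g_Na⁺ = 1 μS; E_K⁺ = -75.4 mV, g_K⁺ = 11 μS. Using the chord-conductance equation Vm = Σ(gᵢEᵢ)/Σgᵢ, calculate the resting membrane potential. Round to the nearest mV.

-66 mV

Σ gᵢEᵢ = 1·(43.0) + 11·(-75.4) = -786.40
Σ gᵢ = 1 + 11 = 12
Vm = -786.40 / 12 = -65.53 mV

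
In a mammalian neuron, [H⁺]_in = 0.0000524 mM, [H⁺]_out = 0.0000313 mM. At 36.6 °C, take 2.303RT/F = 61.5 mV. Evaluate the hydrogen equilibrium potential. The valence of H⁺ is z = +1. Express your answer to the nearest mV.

-14 mV

E = (61.5/z) · log₁₀([H⁺]_out/[H⁺]_in) with z = +1.
= (61.5/1) · log₁₀(0.0000313/0.0000524) = 61.50 · log₁₀(0.5973)
= 61.50 · (-0.2238) = -13.76 mV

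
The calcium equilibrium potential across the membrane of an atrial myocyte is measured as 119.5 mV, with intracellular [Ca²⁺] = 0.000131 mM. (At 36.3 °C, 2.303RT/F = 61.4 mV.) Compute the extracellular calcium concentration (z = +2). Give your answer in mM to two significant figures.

Nernst: E = (61.4/2) · log₁₀([out]/[in]), so log₁₀([out]/[in]) = 119.5 × 2 / 61.4 = 3.8925.
[out]/[in] = 10^(3.8925) = 7807.
[out] = 7807 × 0.000131 = 1.023 mM.

1.0 mM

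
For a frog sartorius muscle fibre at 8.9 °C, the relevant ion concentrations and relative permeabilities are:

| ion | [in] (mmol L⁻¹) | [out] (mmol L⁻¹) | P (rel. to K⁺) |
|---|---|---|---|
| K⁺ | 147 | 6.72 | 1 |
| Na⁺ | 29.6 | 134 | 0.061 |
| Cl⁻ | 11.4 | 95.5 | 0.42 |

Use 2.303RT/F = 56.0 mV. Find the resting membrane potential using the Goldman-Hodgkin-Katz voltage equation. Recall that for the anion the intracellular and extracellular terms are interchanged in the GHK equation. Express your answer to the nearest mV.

Vm = 56.0 · log₁₀[(Σ P·[cation]ₒ + Σ P·[anion]ᵢ) / (Σ P·[cation]ᵢ + Σ P·[anion]ₒ)]
Numerator = 1×6.72 + 0.061×134 + 0.42×11.4 = 19.68
Denominator = 1×147 + 0.061×29.6 + 0.42×95.5 = 188.9
Vm = 56.0 · log₁₀(0.10418) = 56.0 × (-0.9822) = -55.00 mV

-55 mV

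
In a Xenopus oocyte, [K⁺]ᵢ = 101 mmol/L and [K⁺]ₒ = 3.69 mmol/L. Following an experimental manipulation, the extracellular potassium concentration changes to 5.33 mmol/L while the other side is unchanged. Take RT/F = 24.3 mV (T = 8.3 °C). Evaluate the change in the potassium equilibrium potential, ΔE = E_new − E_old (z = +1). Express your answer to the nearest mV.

9 mV

E_old = (24.3/1)·ln(3.69/101) = -80.42 mV
E_new = (24.3/1)·ln(5.33/101) = -71.48 mV
ΔE = -71.48 − (-80.42) = 8.94 mV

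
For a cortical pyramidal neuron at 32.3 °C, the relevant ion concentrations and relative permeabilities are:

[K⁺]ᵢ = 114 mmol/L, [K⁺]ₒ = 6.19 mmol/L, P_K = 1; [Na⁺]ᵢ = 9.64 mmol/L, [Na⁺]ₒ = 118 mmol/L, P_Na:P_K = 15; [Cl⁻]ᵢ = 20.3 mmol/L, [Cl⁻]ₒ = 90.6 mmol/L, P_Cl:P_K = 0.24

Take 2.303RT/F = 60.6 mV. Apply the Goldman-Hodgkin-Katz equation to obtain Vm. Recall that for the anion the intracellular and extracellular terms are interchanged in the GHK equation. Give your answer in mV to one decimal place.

48.7 mV

Vm = 60.6 · log₁₀[(Σ P·[cation]ₒ + Σ P·[anion]ᵢ) / (Σ P·[cation]ᵢ + Σ P·[anion]ₒ)]
Numerator = 1×6.19 + 15×118 + 0.24×20.3 = 1781
Denominator = 1×114 + 15×9.64 + 0.24×90.6 = 280.3
Vm = 60.6 · log₁₀(6.3531) = 60.6 × (0.8030) = 48.66 mV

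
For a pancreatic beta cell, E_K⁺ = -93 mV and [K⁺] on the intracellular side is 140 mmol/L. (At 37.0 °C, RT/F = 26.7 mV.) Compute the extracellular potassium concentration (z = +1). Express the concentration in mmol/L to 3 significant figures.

Nernst: E = (26.7/1) · ln([out]/[in]), so ln([out]/[in]) = -93.0 × 1 / 26.7 = -3.4831.
[out]/[in] = e^(-3.4831) = 0.03071.
[out] = 0.03071 × 140 = 4.299 mmol/L.

4.30 mmol/L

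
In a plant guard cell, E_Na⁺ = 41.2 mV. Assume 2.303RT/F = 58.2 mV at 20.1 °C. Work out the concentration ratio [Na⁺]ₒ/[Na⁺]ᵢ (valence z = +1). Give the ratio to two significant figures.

log₁₀([out]/[in]) = E·z/(58.2) = 41.2 × 1 / 58.2 = 0.7079
[out]/[in] = 10^(0.7079) = 5.104

5.1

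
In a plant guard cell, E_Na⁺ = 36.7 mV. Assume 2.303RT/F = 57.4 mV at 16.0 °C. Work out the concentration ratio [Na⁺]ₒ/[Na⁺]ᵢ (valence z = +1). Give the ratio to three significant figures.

4.36

log₁₀([out]/[in]) = E·z/(57.4) = 36.7 × 1 / 57.4 = 0.6394
[out]/[in] = 10^(0.6394) = 4.359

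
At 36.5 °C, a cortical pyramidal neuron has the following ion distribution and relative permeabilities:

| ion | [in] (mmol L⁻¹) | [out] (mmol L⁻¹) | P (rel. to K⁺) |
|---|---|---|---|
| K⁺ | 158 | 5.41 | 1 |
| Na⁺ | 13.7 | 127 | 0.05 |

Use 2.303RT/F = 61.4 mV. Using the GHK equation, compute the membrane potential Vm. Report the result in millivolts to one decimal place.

Vm = 61.4 · log₁₀[(Σ P·[cation]ₒ + Σ P·[anion]ᵢ) / (Σ P·[cation]ᵢ + Σ P·[anion]ₒ)]
Numerator = 1×5.41 + 0.05×127 = 11.76
Denominator = 1×158 + 0.05×13.7 = 158.7
Vm = 61.4 · log₁₀(0.074109) = 61.4 × (-1.1301) = -69.39 mV

-69.4 mV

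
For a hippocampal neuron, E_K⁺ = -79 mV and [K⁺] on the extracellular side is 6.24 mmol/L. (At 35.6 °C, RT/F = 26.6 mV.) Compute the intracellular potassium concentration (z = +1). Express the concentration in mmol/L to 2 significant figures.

120 mmol/L

Nernst: E = (26.6/1) · ln([out]/[in]), so ln([out]/[in]) = -79.0 × 1 / 26.6 = -2.9699.
[out]/[in] = e^(-2.9699) = 0.05131.
[in] = 6.24 / 0.05131 = 121.6 mmol/L.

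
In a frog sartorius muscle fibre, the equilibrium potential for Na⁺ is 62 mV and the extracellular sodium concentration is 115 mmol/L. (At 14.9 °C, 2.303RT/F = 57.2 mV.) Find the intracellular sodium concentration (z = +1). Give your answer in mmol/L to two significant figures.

9.5 mmol/L

Nernst: E = (57.2/1) · log₁₀([out]/[in]), so log₁₀([out]/[in]) = 62.0 × 1 / 57.2 = 1.0839.
[out]/[in] = 10^(1.0839) = 12.13.
[in] = 115 / 12.13 = 9.479 mmol/L.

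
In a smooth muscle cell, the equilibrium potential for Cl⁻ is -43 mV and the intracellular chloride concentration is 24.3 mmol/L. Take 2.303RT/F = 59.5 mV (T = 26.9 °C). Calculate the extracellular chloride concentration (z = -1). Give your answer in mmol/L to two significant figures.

130 mmol/L

Nernst: E = (59.5/-1) · log₁₀([out]/[in]), so log₁₀([out]/[in]) = -43.0 × -1 / 59.5 = 0.7227.
[out]/[in] = 10^(0.7227) = 5.281.
[out] = 5.281 × 24.3 = 128.3 mmol/L.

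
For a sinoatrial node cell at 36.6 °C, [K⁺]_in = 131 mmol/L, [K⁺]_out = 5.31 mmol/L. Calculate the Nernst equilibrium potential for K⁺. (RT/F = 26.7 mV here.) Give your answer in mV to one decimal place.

-85.6 mV

E = (26.7/z) · ln([K⁺]_out/[K⁺]_in) with z = +1.
= (26.7/1) · ln(5.31/131) = 26.70 · ln(0.04053)
= 26.70 · (-3.2056) = -85.59 mV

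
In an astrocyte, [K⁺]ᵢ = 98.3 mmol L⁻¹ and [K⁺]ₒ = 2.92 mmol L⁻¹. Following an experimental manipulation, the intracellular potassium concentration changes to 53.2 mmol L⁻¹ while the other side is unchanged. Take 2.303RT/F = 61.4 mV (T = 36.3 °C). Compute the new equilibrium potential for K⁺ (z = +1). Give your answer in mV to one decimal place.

After the shift: [K⁺]_out = 2.92, [K⁺]_in = 53.2 mmol L⁻¹.
E_new = (61.4/1)·log₁₀(2.92/53.2) = 61.40 · (-1.2605) = -77.40 mV

-77.4 mV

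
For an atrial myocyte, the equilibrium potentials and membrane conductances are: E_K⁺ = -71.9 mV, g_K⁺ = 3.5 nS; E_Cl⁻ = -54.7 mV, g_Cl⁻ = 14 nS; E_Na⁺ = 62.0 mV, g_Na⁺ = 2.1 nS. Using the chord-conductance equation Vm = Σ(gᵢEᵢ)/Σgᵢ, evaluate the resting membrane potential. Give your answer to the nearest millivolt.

-45 mV

Σ gᵢEᵢ = 3.5·(-71.9) + 14·(-54.7) + 2.1·(62.0) = -887.25
Σ gᵢ = 3.5 + 14 + 2.1 = 19.6
Vm = -887.25 / 19.6 = -45.27 mV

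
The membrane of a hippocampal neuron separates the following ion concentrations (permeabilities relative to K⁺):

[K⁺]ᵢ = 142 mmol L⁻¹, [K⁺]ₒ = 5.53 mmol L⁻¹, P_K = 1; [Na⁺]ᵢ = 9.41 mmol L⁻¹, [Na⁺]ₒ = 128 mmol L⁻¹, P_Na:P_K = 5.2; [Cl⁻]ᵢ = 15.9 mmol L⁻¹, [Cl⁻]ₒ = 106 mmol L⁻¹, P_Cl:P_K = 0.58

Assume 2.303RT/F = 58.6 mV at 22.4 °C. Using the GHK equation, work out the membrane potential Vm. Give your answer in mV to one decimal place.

25.2 mV

Vm = 58.6 · log₁₀[(Σ P·[cation]ₒ + Σ P·[anion]ᵢ) / (Σ P·[cation]ᵢ + Σ P·[anion]ₒ)]
Numerator = 1×5.53 + 5.2×128 + 0.58×15.9 = 680.4
Denominator = 1×142 + 5.2×9.41 + 0.58×106 = 252.4
Vm = 58.6 · log₁₀(2.6954) = 58.6 × (0.4306) = 25.23 mV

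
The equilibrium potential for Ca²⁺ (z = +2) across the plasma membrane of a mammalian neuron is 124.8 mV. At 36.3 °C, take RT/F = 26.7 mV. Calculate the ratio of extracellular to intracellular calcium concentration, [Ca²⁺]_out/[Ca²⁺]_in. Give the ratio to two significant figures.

ln([out]/[in]) = E·z/(26.7) = 124.8 × 2 / 26.7 = 9.3483
[out]/[in] = e^(9.3483) = 1.148e+04

11000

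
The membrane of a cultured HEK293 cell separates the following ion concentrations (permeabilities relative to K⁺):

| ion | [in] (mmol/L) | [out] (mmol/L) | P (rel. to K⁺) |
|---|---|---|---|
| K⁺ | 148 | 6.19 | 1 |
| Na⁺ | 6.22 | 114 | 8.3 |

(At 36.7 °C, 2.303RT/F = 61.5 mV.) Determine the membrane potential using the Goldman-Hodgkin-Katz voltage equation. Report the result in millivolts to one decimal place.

Vm = 61.5 · log₁₀[(Σ P·[cation]ₒ + Σ P·[anion]ᵢ) / (Σ P·[cation]ᵢ + Σ P·[anion]ₒ)]
Numerator = 1×6.19 + 8.3×114 = 952.4
Denominator = 1×148 + 8.3×6.22 = 199.6
Vm = 61.5 · log₁₀(4.7709) = 61.5 × (0.6786) = 41.73 mV

41.7 mV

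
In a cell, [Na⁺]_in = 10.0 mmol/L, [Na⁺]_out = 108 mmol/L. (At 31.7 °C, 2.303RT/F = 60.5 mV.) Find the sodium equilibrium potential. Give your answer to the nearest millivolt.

63 mV

E = (60.5/z) · log₁₀([Na⁺]_out/[Na⁺]_in) with z = +1.
= (60.5/1) · log₁₀(108/10.0) = 60.50 · log₁₀(10.8)
= 60.50 · (1.0334) = 62.52 mV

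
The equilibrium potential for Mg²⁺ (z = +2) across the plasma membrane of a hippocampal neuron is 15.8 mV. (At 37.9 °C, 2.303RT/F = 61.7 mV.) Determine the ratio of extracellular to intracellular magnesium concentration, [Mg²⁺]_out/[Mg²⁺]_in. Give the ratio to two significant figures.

log₁₀([out]/[in]) = E·z/(61.7) = 15.8 × 2 / 61.7 = 0.5122
[out]/[in] = 10^(0.5122) = 3.252

3.3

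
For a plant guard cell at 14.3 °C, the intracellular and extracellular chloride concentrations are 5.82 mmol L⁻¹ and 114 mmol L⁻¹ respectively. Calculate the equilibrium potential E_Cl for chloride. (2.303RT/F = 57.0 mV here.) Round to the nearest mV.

-74 mV

E = (57.0/z) · log₁₀([Cl⁻]_out/[Cl⁻]_in) with z = -1.
For an anion, dividing by z = -1 reverses the sign.
= (57.0/-1) · log₁₀(114/5.82) = -57.00 · log₁₀(19.59)
= -57.00 · (1.2920) = -73.64 mV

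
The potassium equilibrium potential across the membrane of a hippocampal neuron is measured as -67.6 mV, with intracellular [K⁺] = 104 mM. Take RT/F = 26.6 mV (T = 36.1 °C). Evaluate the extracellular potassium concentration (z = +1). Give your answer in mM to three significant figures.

8.19 mM

Nernst: E = (26.6/1) · ln([out]/[in]), so ln([out]/[in]) = -67.6 × 1 / 26.6 = -2.5414.
[out]/[in] = e^(-2.5414) = 0.07876.
[out] = 0.07876 × 104 = 8.191 mM.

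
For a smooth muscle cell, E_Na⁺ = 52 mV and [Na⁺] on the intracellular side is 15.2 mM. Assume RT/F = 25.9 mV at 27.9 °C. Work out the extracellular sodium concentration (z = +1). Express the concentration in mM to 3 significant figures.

113 mM

Nernst: E = (25.9/1) · ln([out]/[in]), so ln([out]/[in]) = 52.0 × 1 / 25.9 = 2.0077.
[out]/[in] = e^(2.0077) = 7.446.
[out] = 7.446 × 15.2 = 113.2 mM.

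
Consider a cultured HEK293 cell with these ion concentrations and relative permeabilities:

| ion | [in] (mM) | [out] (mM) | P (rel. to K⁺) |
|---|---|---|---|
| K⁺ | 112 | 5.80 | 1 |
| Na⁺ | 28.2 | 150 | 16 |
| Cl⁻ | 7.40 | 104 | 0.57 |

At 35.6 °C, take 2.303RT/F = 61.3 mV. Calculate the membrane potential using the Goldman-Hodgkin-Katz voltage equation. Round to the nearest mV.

Vm = 61.3 · log₁₀[(Σ P·[cation]ₒ + Σ P·[anion]ᵢ) / (Σ P·[cation]ᵢ + Σ P·[anion]ₒ)]
Numerator = 1×5.80 + 16×150 + 0.57×7.40 = 2410
Denominator = 1×112 + 16×28.2 + 0.57×104 = 622.5
Vm = 61.3 · log₁₀(3.8716) = 61.3 × (0.5879) = 36.04 mV

36 mV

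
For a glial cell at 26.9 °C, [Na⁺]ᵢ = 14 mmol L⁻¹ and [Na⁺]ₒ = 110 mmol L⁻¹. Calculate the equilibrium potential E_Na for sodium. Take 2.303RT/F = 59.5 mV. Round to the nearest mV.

53 mV

E = (59.5/z) · log₁₀([Na⁺]_out/[Na⁺]_in) with z = +1.
= (59.5/1) · log₁₀(110/14) = 59.50 · log₁₀(7.857)
= 59.50 · (0.8953) = 53.27 mV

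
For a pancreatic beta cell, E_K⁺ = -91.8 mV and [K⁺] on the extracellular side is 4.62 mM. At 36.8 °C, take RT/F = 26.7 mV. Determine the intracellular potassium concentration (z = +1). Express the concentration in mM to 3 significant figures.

144 mM

Nernst: E = (26.7/1) · ln([out]/[in]), so ln([out]/[in]) = -91.8 × 1 / 26.7 = -3.4382.
[out]/[in] = e^(-3.4382) = 0.03212.
[in] = 4.62 / 0.03212 = 143.8 mM.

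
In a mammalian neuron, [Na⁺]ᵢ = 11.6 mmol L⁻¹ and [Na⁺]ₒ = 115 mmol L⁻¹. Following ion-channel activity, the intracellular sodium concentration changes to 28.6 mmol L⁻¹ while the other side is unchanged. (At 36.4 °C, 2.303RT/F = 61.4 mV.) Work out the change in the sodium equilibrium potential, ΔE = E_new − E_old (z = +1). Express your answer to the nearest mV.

-24 mV

E_old = (61.4/1)·log₁₀(115/11.6) = 61.17 mV
E_new = (61.4/1)·log₁₀(115/28.6) = 37.11 mV
ΔE = 37.11 − (61.17) = -24.06 mV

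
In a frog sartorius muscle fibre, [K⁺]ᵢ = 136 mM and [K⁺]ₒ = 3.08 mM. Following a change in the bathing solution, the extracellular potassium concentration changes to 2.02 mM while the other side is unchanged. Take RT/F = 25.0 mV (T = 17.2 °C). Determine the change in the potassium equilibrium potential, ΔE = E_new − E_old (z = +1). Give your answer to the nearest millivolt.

-11 mV

E_old = (25.0/1)·ln(3.08/136) = -94.69 mV
E_new = (25.0/1)·ln(2.02/136) = -105.24 mV
ΔE = -105.24 − (-94.69) = -10.55 mV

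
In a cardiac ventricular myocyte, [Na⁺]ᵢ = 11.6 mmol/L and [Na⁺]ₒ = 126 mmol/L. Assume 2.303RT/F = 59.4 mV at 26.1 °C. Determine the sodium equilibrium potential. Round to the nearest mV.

62 mV

E = (59.4/z) · log₁₀([Na⁺]_out/[Na⁺]_in) with z = +1.
= (59.4/1) · log₁₀(126/11.6) = 59.40 · log₁₀(10.86)
= 59.40 · (1.0359) = 61.53 mV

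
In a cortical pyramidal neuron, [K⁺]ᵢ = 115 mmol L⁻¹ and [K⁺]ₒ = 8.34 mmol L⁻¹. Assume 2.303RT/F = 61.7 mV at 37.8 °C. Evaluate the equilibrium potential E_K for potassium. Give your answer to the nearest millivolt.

-70 mV

E = (61.7/z) · log₁₀([K⁺]_out/[K⁺]_in) with z = +1.
= (61.7/1) · log₁₀(8.34/115) = 61.70 · log₁₀(0.07252)
= 61.70 · (-1.1395) = -70.31 mV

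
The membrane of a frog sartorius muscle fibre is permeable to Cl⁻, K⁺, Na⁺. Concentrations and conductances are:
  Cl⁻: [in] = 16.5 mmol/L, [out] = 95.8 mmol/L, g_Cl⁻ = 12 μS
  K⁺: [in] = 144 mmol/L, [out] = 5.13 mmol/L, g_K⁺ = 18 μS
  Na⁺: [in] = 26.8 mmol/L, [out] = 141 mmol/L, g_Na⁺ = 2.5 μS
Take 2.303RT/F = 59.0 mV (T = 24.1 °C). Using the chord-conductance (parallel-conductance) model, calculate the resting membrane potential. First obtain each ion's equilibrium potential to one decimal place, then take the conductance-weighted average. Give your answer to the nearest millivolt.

E_Cl⁻ = (59.0/-1)·log₁₀(95.8/16.5) = -45.1 mV
E_K⁺ = (59.0/1)·log₁₀(5.13/144) = -85.4 mV
E_Na⁺ = (59.0/1)·log₁₀(141/26.8) = 42.5 mV
Vm = (Σ gᵢEᵢ)/(Σ gᵢ) = (12·-45.1 + 18·-85.4 + 2.5·42.5) / (12 + 18 + 2.5)
= -1972.15 / 32.5 = -60.68 mV

-61 mV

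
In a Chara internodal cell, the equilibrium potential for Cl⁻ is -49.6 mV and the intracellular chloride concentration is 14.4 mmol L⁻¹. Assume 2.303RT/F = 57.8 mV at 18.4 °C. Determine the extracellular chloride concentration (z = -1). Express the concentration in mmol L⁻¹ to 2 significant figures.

100 mmol L⁻¹

Nernst: E = (57.8/-1) · log₁₀([out]/[in]), so log₁₀([out]/[in]) = -49.6 × -1 / 57.8 = 0.8581.
[out]/[in] = 10^(0.8581) = 7.213.
[out] = 7.213 × 14.4 = 103.9 mmol L⁻¹.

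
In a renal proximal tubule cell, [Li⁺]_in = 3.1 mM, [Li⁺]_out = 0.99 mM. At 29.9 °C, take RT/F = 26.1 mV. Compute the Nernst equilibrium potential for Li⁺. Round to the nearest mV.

-30 mV

E = (26.1/z) · ln([Li⁺]_out/[Li⁺]_in) with z = +1.
= (26.1/1) · ln(0.99/3.1) = 26.10 · ln(0.3194)
= 26.10 · (-1.1415) = -29.79 mV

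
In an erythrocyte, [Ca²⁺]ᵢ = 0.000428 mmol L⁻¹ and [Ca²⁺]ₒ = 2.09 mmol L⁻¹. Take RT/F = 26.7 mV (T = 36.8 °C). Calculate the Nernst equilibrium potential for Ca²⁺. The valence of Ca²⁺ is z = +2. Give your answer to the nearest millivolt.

E = (26.7/z) · ln([Ca²⁺]_out/[Ca²⁺]_in) with z = +2.
= (26.7/2) · ln(2.09/0.000428) = 13.35 · ln(4883)
= 13.35 · (8.4936) = 113.39 mV

113 mV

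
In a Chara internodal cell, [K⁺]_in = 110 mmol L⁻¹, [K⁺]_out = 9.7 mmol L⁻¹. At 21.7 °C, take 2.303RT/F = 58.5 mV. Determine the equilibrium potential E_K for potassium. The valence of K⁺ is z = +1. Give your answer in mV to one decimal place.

E = (58.5/z) · log₁₀([K⁺]_out/[K⁺]_in) with z = +1.
= (58.5/1) · log₁₀(9.7/110) = 58.50 · log₁₀(0.08818)
= 58.50 · (-1.0546) = -61.70 mV

-61.7 mV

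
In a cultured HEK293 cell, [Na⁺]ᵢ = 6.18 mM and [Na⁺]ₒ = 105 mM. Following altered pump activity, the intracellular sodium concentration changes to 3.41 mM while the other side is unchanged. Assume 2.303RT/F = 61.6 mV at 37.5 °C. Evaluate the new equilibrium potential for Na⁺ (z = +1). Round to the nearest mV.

92 mV

After the shift: [Na⁺]_out = 105, [Na⁺]_in = 3.41 mM.
E_new = (61.6/1)·log₁₀(105/3.41) = 61.60 · (1.4884) = 91.69 mV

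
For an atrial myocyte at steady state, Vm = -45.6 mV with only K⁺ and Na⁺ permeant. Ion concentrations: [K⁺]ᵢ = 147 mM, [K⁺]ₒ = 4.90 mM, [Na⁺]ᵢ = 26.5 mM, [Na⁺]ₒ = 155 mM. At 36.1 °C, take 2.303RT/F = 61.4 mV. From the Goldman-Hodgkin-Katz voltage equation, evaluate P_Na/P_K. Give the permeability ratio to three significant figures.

0.144

Let α = P_Na/P_K. GHK: Vm = 61.4·log₁₀[(Kₒ + α·Naₒ)/(Kᵢ + α·Naᵢ)].
10^(Vm/61.4) = 10^(-45.6/61.4) = 0.18085
So 0.18085·(Kᵢ + α·Naᵢ) = Kₒ + α·Naₒ → α = (0.18085·147.0 − 4.9) / (155.0 − 0.18085·26.5)
α = (26.59 − 4.9) / (155.0 − 4.793) = 21.69/150.2 = 0.1444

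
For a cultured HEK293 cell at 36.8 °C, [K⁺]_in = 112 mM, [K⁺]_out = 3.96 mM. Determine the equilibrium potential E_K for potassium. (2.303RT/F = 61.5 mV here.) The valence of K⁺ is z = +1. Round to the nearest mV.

E = (61.5/z) · log₁₀([K⁺]_out/[K⁺]_in) with z = +1.
= (61.5/1) · log₁₀(3.96/112) = 61.50 · log₁₀(0.03536)
= 61.50 · (-1.4515) = -89.27 mV

-89 mV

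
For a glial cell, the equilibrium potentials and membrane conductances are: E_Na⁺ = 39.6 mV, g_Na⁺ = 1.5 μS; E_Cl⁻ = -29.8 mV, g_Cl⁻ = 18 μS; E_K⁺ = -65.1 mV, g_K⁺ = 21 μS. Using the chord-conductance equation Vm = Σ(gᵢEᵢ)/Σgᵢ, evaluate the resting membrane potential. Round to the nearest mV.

Σ gᵢEᵢ = 1.5·(39.6) + 18·(-29.8) + 21·(-65.1) = -1844.10
Σ gᵢ = 1.5 + 18 + 21 = 40.5
Vm = -1844.10 / 40.5 = -45.53 mV

-46 mV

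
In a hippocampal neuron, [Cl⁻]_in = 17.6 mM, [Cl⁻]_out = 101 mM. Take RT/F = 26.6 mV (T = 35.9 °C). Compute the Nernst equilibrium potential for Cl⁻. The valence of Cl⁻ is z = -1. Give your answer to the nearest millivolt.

-46 mV

E = (26.6/z) · ln([Cl⁻]_out/[Cl⁻]_in) with z = -1.
For an anion, dividing by z = -1 reverses the sign.
= (26.6/-1) · ln(101/17.6) = -26.60 · ln(5.739)
= -26.60 · (1.7472) = -46.48 mV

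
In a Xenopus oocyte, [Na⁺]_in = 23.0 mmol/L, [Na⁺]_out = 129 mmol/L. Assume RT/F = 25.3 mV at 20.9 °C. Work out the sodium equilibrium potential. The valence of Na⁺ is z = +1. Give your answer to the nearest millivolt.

E = (25.3/z) · ln([Na⁺]_out/[Na⁺]_in) with z = +1.
= (25.3/1) · ln(129/23.0) = 25.30 · ln(5.609)
= 25.30 · (1.7243) = 43.63 mV

44 mV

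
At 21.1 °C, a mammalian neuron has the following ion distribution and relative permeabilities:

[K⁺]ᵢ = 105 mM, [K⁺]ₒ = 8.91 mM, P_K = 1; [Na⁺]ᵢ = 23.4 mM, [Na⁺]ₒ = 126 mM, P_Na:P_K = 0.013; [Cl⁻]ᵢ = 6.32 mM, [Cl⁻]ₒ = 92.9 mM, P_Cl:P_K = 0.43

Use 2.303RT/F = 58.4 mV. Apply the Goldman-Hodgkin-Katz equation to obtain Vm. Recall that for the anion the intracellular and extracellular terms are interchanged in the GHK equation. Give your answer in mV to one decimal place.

Vm = 58.4 · log₁₀[(Σ P·[cation]ₒ + Σ P·[anion]ᵢ) / (Σ P·[cation]ᵢ + Σ P·[anion]ₒ)]
Numerator = 1×8.91 + 0.013×126 + 0.43×6.32 = 13.27
Denominator = 1×105 + 0.013×23.4 + 0.43×92.9 = 145.3
Vm = 58.4 · log₁₀(0.091329) = 58.4 × (-1.0394) = -60.70 mV

-60.7 mV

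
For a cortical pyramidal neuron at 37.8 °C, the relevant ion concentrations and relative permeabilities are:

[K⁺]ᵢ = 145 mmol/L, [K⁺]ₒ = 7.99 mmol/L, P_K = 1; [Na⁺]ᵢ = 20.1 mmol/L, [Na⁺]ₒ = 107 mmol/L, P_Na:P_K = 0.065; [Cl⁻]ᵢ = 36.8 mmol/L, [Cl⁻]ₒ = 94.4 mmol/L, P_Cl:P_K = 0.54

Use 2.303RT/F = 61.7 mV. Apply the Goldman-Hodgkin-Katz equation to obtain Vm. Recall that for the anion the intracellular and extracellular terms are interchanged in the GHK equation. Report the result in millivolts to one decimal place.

Vm = 61.7 · log₁₀[(Σ P·[cation]ₒ + Σ P·[anion]ᵢ) / (Σ P·[cation]ᵢ + Σ P·[anion]ₒ)]
Numerator = 1×7.99 + 0.065×107 + 0.54×36.8 = 34.82
Denominator = 1×145 + 0.065×20.1 + 0.54×94.4 = 197.3
Vm = 61.7 · log₁₀(0.17648) = 61.7 × (-0.7533) = -46.48 mV

-46.5 mV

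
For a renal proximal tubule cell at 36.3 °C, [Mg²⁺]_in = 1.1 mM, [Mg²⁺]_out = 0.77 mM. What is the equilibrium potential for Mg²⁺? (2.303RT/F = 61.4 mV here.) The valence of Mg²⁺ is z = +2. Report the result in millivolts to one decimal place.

E = (61.4/z) · log₁₀([Mg²⁺]_out/[Mg²⁺]_in) with z = +2.
= (61.4/2) · log₁₀(0.77/1.1) = 30.70 · log₁₀(0.7)
= 30.70 · (-0.1549) = -4.76 mV

-4.8 mV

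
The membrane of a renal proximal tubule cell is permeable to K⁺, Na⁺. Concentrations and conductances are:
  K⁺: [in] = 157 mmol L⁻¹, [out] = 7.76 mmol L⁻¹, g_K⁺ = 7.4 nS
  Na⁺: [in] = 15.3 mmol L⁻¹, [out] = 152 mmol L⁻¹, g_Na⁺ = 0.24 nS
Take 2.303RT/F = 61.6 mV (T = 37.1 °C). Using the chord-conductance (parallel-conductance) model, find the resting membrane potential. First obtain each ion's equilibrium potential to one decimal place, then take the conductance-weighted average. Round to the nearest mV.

-76 mV

E_K⁺ = (61.6/1)·log₁₀(7.76/157) = -80.5 mV
E_Na⁺ = (61.6/1)·log₁₀(152/15.3) = 61.4 mV
Vm = (Σ gᵢEᵢ)/(Σ gᵢ) = (7.4·-80.5 + 0.24·61.4) / (7.4 + 0.24)
= -580.96 / 7.64 = -76.04 mV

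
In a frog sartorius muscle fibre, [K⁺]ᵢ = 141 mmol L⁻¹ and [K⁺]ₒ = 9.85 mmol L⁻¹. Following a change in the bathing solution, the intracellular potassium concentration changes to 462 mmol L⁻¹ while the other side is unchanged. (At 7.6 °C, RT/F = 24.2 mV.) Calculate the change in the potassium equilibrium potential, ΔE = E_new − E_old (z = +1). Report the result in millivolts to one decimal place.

E_old = (24.2/1)·ln(9.85/141) = -64.40 mV
E_new = (24.2/1)·ln(9.85/462) = -93.12 mV
ΔE = -93.12 − (-64.40) = -28.72 mV

-28.7 mV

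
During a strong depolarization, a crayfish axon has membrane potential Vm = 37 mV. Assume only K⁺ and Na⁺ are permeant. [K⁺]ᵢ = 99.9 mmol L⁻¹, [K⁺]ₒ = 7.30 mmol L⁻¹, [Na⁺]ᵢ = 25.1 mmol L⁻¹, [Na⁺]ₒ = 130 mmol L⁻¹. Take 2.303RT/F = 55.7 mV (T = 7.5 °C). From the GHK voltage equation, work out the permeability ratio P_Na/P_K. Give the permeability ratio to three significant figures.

Let α = P_Na/P_K. GHK: Vm = 55.7·log₁₀[(Kₒ + α·Naₒ)/(Kᵢ + α·Naᵢ)].
10^(Vm/55.7) = 10^(37.0/55.7) = 4.6161
So 4.6161·(Kᵢ + α·Naᵢ) = Kₒ + α·Naₒ → α = (4.6161·99.9 − 7.3) / (130.0 − 4.6161·25.1)
α = (461.1 − 7.3) / (130.0 − 115.9) = 453.8/14.14 = 32.1

32.1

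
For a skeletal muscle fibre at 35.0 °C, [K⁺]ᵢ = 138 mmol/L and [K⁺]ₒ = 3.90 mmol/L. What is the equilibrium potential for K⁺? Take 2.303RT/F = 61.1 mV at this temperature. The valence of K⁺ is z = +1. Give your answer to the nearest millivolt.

E = (61.1/z) · log₁₀([K⁺]_out/[K⁺]_in) with z = +1.
= (61.1/1) · log₁₀(3.90/138) = 61.10 · log₁₀(0.02826)
= 61.10 · (-1.5488) = -94.63 mV

-95 mV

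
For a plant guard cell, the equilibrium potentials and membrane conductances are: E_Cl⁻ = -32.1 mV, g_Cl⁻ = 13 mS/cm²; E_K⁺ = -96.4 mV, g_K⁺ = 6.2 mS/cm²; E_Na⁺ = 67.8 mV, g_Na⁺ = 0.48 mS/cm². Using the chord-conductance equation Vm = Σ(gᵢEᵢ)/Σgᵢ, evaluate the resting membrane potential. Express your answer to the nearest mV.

Σ gᵢEᵢ = 13·(-32.1) + 6.2·(-96.4) + 0.48·(67.8) = -982.44
Σ gᵢ = 13 + 6.2 + 0.48 = 19.68
Vm = -982.44 / 19.68 = -49.92 mV

-50 mV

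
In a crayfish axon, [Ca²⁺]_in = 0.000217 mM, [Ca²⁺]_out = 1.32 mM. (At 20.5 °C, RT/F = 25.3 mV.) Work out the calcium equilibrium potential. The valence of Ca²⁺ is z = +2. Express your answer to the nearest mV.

E = (25.3/z) · ln([Ca²⁺]_out/[Ca²⁺]_in) with z = +2.
= (25.3/2) · ln(1.32/0.000217) = 12.65 · ln(6083)
= 12.65 · (8.7132) = 110.22 mV

110 mV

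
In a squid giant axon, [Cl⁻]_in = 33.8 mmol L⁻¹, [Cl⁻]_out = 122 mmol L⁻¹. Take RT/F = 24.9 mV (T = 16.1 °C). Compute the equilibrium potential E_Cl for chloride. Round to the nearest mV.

-32 mV

E = (24.9/z) · ln([Cl⁻]_out/[Cl⁻]_in) with z = -1.
For an anion, dividing by z = -1 reverses the sign.
= (24.9/-1) · ln(122/33.8) = -24.90 · ln(3.609)
= -24.90 · (1.2836) = -31.96 mV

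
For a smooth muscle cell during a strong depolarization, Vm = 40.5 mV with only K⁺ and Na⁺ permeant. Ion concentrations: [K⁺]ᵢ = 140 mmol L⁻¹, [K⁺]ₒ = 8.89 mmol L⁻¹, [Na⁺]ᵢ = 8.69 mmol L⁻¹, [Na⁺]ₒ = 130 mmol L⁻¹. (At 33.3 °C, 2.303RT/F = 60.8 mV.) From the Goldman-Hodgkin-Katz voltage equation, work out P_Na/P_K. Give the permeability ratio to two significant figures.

Let α = P_Na/P_K. GHK: Vm = 60.8·log₁₀[(Kₒ + α·Naₒ)/(Kᵢ + α·Naᵢ)].
10^(Vm/60.8) = 10^(40.5/60.8) = 4.6357
So 4.6357·(Kᵢ + α·Naᵢ) = Kₒ + α·Naₒ → α = (4.6357·140.0 − 8.89) / (130.0 − 4.6357·8.69)
α = (649 − 8.89) / (130.0 − 40.28) = 640.1/89.72 = 7.135

7.1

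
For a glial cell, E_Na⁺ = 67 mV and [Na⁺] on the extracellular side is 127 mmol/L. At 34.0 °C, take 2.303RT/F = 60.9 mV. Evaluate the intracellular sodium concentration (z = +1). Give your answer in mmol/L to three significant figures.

10.1 mmol/L

Nernst: E = (60.9/1) · log₁₀([out]/[in]), so log₁₀([out]/[in]) = 67.0 × 1 / 60.9 = 1.1002.
[out]/[in] = 10^(1.1002) = 12.59.
[in] = 127 / 12.59 = 10.08 mmol/L.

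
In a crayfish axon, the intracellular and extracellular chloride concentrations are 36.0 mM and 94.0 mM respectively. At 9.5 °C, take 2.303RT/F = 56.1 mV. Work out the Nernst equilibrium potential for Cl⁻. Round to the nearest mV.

E = (56.1/z) · log₁₀([Cl⁻]_out/[Cl⁻]_in) with z = -1.
For an anion, dividing by z = -1 reverses the sign.
= (56.1/-1) · log₁₀(94.0/36.0) = -56.10 · log₁₀(2.611)
= -56.10 · (0.4168) = -23.38 mV

-23 mV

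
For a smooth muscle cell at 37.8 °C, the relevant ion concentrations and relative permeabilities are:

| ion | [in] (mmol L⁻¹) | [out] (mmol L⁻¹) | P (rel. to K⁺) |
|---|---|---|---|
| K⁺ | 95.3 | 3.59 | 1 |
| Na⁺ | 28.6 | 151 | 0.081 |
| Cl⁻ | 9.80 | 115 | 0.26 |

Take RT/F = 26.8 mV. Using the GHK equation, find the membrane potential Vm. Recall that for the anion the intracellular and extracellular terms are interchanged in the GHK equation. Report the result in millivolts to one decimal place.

Vm = 26.8 · ln[(Σ P·[cation]ₒ + Σ P·[anion]ᵢ) / (Σ P·[cation]ᵢ + Σ P·[anion]ₒ)]
Numerator = 1×3.59 + 0.081×151 + 0.26×9.80 = 18.37
Denominator = 1×95.3 + 0.081×28.6 + 0.26×115 = 127.5
Vm = 26.8 · ln(0.14405) = 26.8 × (-1.9376) = -51.93 mV

-51.9 mV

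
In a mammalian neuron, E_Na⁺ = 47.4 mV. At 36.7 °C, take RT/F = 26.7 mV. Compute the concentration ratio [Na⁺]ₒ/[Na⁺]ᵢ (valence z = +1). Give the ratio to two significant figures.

5.9

ln([out]/[in]) = E·z/(26.7) = 47.4 × 1 / 26.7 = 1.7753
[out]/[in] = e^(1.7753) = 5.902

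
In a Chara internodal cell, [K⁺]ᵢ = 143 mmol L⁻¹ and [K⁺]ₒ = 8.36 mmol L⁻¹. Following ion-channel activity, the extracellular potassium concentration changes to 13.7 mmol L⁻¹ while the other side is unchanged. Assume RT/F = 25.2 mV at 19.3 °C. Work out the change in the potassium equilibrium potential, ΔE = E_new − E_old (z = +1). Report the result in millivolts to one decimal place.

12.4 mV

E_old = (25.2/1)·ln(8.36/143) = -71.55 mV
E_new = (25.2/1)·ln(13.7/143) = -59.11 mV
ΔE = -59.11 − (-71.55) = 12.45 mV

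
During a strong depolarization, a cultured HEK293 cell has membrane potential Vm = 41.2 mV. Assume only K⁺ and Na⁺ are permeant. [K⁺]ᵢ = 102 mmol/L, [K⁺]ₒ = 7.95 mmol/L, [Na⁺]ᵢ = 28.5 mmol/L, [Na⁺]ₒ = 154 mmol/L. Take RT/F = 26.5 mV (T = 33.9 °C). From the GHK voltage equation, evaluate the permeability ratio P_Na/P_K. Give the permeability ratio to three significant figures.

Let α = P_Na/P_K. GHK: Vm = 26.5·ln[(Kₒ + α·Naₒ)/(Kᵢ + α·Naᵢ)].
e^(Vm/26.5) = e^(41.2/26.5) = 4.7337
So 4.7337·(Kᵢ + α·Naᵢ) = Kₒ + α·Naₒ → α = (4.7337·102.0 − 7.95) / (154.0 − 4.7337·28.5)
α = (482.8 − 7.95) / (154.0 − 134.9) = 474.9/19.09 = 24.88

24.9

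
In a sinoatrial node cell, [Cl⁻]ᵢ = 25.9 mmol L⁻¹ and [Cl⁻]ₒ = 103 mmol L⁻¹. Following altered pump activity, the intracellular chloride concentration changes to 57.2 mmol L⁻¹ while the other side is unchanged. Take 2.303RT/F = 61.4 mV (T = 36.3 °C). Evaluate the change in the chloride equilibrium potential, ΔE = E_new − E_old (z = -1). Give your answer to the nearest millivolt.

E_old = (61.4/-1)·log₁₀(103/25.9) = -36.81 mV
E_new = (61.4/-1)·log₁₀(103/57.2) = -15.68 mV
ΔE = -15.68 − (-36.81) = 21.13 mV

21 mV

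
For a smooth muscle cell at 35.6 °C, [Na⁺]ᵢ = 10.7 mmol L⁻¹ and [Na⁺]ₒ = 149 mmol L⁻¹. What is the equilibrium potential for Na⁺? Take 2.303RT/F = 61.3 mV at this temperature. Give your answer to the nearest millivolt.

E = (61.3/z) · log₁₀([Na⁺]_out/[Na⁺]_in) with z = +1.
= (61.3/1) · log₁₀(149/10.7) = 61.30 · log₁₀(13.93)
= 61.30 · (1.1438) = 70.12 mV

70 mV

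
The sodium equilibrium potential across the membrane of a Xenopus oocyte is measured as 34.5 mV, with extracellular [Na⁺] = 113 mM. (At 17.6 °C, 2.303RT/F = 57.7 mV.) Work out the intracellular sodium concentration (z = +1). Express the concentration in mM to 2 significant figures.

29 mM

Nernst: E = (57.7/1) · log₁₀([out]/[in]), so log₁₀([out]/[in]) = 34.5 × 1 / 57.7 = 0.5979.
[out]/[in] = 10^(0.5979) = 3.962.
[in] = 113 / 3.962 = 28.52 mM.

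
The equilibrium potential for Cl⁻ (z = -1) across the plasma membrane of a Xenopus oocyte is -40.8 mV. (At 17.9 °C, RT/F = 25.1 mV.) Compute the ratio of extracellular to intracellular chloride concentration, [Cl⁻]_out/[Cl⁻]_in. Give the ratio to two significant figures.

ln([out]/[in]) = E·z/(25.1) = -40.8 × -1 / 25.1 = 1.6255
[out]/[in] = e^(1.6255) = 5.081

5.1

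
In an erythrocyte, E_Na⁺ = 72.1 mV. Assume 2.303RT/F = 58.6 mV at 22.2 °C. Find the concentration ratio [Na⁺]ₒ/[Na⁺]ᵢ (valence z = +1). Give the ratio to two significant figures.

17

log₁₀([out]/[in]) = E·z/(58.6) = 72.1 × 1 / 58.6 = 1.2304
[out]/[in] = 10^(1.2304) = 17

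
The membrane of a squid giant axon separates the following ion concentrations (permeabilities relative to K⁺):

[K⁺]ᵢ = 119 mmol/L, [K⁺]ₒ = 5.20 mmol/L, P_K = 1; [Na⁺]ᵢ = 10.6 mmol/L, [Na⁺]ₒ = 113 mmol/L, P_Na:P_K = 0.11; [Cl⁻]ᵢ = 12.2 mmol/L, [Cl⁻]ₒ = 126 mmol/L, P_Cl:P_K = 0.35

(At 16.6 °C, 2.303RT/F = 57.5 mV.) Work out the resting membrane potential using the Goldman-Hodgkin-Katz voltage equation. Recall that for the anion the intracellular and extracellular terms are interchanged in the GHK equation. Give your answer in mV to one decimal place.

-50.3 mV

Vm = 57.5 · log₁₀[(Σ P·[cation]ₒ + Σ P·[anion]ᵢ) / (Σ P·[cation]ᵢ + Σ P·[anion]ₒ)]
Numerator = 1×5.20 + 0.11×113 + 0.35×12.2 = 21.9
Denominator = 1×119 + 0.11×10.6 + 0.35×126 = 164.3
Vm = 57.5 · log₁₀(0.13332) = 57.5 × (-0.8751) = -50.32 mV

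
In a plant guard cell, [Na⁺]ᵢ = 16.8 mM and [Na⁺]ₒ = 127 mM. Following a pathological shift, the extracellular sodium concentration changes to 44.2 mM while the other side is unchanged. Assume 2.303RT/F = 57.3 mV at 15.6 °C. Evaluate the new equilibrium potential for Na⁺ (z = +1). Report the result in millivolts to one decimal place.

After the shift: [Na⁺]_out = 44.2, [Na⁺]_in = 16.8 mM.
E_new = (57.3/1)·log₁₀(44.2/16.8) = 57.30 · (0.4201) = 24.07 mV

24.1 mV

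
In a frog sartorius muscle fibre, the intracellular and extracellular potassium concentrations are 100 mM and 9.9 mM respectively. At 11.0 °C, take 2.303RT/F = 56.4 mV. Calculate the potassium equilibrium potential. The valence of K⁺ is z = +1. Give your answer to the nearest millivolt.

E = (56.4/z) · log₁₀([K⁺]_out/[K⁺]_in) with z = +1.
= (56.4/1) · log₁₀(9.9/100) = 56.40 · log₁₀(0.099)
= 56.40 · (-1.0044) = -56.65 mV

-57 mV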